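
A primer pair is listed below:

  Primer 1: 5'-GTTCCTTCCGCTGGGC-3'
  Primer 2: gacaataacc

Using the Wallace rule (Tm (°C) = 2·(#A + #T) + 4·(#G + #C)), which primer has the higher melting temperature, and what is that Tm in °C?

Primer 1, 54°C

Primer 1: A+T=5, G+C=11 → Tm = 2(5)+4(11) = 54°C
Primer 2: A+T=6, G+C=4 → Tm = 2(6)+4(4) = 28°C
54°C vs 28°C → primer 1 is higher.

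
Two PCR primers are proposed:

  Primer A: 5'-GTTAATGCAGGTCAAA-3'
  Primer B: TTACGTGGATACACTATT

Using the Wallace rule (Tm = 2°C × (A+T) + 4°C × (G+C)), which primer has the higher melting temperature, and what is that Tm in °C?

Primer A: A+T=10, G+C=6 → Tm = 2(10)+4(6) = 44°C
Primer B: A+T=12, G+C=6 → Tm = 2(12)+4(6) = 48°C
44°C vs 48°C → primer B is higher.

Primer B, 48°C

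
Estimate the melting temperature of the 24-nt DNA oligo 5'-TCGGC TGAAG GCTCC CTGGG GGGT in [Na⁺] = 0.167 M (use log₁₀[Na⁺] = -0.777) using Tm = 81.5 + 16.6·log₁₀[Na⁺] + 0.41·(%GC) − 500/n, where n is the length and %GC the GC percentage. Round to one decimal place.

Length n = 24. Base counts: C=6, T=5, G=11, A=2
G+C = 17, so %GC = 17/24 × 100 = 70.833%
Salt term: 16.6 × (-0.777) = -12.898
GC term: 0.41 × 70.833 = 29.042; length term: −500/24 = −20.833
Tm = 81.5 + (-12.898) + 29.042 − 20.833 = 76.811 → 76.8°C

76.8°C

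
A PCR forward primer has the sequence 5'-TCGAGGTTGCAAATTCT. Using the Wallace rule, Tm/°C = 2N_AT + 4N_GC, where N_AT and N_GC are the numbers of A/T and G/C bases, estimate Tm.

48°C

Counting bases: A=4, G=4, T=6, C=3
So N_AT = 10 and N_GC = 7.
Tm = 4·7 + 2·10 = 28 + 20 = 48°C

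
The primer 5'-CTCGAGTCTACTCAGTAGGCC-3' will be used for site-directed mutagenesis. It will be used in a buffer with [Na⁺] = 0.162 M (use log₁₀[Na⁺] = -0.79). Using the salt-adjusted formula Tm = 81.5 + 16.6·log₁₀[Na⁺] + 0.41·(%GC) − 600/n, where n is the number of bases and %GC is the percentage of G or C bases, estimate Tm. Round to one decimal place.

Length n = 21. Base counts: A=4, C=7, G=5, T=5
G+C = 12, so %GC = 12/21 × 100 = 57.143%
Salt term: 16.6 × (-0.79) = -13.114
GC term: 0.41 × 57.143 = 23.429; length term: −600/21 = −28.571
Tm = 81.5 + (-13.114) + 23.429 − 28.571 = 63.244 → 63.2°C

63.2°C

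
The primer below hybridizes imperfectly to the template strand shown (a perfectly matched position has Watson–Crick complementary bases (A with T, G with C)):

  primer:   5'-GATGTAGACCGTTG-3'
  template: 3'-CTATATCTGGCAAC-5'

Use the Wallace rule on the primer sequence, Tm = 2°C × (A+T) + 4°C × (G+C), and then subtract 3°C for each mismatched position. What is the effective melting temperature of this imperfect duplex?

Primer base counts: A=3, T=4, G=5, C=2 → A+T=7, G+C=7
Perfect-match Tm = 2(7) + 4(7) = 14 + 28 = 42°C
Mismatches (positions where the bases are not complementary): 1 (at position 4)
Effective Tm = 42 − 1×3 = 42 − 3 = 39°C

39°C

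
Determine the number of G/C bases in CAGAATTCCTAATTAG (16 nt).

5

Scanning the sequence gives T=5, G=2, A=6, C=3.
G+C = 2 + 3 = 5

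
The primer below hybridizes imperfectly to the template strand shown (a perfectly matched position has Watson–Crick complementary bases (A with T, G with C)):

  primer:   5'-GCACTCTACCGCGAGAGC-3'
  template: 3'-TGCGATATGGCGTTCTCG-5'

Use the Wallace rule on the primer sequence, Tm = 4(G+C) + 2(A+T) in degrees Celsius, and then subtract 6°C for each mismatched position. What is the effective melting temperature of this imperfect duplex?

36°C

Primer base counts: A=4, T=2, G=5, C=7 → A+T=6, G+C=12
Perfect-match Tm = 2(6) + 4(12) = 12 + 48 = 60°C
Mismatches (positions where the bases are not complementary): 4 (at positions 1, 3, 6, 13)
Effective Tm = 60 − 4×6 = 60 − 24 = 36°C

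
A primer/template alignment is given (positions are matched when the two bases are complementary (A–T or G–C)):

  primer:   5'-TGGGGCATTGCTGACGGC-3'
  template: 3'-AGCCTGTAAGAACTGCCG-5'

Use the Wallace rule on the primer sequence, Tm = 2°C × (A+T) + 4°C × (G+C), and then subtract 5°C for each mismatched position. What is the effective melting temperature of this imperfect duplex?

40°C

Primer base counts: A=2, T=4, G=8, C=4 → A+T=6, G+C=12
Perfect-match Tm = 2(6) + 4(12) = 12 + 48 = 60°C
Mismatches (positions where the bases are not complementary): 4 (at positions 2, 5, 10, 11)
Effective Tm = 60 − 4×5 = 60 − 20 = 40°C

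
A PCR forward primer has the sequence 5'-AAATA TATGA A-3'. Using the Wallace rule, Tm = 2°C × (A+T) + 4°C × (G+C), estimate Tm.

T=3, A=7, G=1, C=0
AT pairs contribute 10, GC pairs contribute 1.
Tm = 2×10 + 4×1 = 24°C

24°C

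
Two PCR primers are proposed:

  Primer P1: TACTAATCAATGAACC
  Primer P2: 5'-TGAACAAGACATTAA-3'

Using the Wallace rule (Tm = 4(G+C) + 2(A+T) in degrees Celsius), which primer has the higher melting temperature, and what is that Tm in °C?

Primer P1: A+T=11, G+C=5 → Tm = 2(11)+4(5) = 42°C
Primer P2: A+T=11, G+C=4 → Tm = 2(11)+4(4) = 38°C
42°C vs 38°C → primer P1 is higher.

Primer P1, 42°C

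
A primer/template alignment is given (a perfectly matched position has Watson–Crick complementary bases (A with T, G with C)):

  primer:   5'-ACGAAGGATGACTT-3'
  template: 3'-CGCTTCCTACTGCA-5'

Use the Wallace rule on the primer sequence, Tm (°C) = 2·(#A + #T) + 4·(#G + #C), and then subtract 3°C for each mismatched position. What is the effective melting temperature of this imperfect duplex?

Primer base counts: A=5, T=3, G=4, C=2 → A+T=8, G+C=6
Perfect-match Tm = 2(8) + 4(6) = 16 + 24 = 40°C
Mismatches (positions where the bases are not complementary): 2 (at positions 1, 13)
Effective Tm = 40 − 2×3 = 40 − 6 = 34°C

34°C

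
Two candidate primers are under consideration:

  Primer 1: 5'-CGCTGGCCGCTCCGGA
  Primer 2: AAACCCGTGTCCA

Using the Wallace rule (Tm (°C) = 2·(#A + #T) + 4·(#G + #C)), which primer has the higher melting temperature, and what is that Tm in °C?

Primer 1: A+T=3, G+C=13 → Tm = 2(3)+4(13) = 58°C
Primer 2: A+T=6, G+C=7 → Tm = 2(6)+4(7) = 40°C
58°C vs 40°C → primer 1 is higher.

Primer 1, 58°C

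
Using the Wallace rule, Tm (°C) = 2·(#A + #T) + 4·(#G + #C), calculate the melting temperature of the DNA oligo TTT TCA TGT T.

24°C

Base counts: A=1, C=1, G=1, T=7
AT pairs contribute 8, GC pairs contribute 2.
Tm = 2×8 + 4×2 = 24°C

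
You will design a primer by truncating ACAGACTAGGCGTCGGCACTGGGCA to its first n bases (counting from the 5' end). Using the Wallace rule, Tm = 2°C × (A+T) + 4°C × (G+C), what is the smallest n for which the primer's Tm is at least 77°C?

n = 24

First 23 bases: ACAGACTAGGCGTCGGCACTGGG → Tm = 76°C (< 77°C)
First 24 bases: ACAGACTAGGCGTCGGCACTGGGC → Tm = 80°C (≥ 77°C)
Since every base adds ≥2°C, Tm only increases with n, so the threshold is first crossed at n = 24.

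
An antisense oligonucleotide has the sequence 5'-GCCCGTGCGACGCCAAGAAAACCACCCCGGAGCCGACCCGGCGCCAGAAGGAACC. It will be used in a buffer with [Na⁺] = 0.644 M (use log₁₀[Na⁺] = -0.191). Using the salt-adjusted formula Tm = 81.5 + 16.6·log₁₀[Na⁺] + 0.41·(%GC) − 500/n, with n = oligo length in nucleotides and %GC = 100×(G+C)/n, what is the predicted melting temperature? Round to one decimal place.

Length n = 55. T=1, A=15, C=23, G=16
G+C = 39, so %GC = 39/55 × 100 = 70.909%
Salt term: 16.6 × (-0.191) = -3.171
GC term: 0.41 × 70.909 = 29.073; length term: −500/55 = −9.091
Tm = 81.5 + (-3.171) + 29.073 − 9.091 = 98.311 → 98.3°C

98.3°C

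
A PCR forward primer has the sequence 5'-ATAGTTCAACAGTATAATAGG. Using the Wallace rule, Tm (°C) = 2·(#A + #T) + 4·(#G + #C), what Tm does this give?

54°C

Base counts: C=2, A=9, G=4, T=6
A+T = 15, G+C = 6
Tm = 4·6 + 2·15 = 24 + 30 = 54°C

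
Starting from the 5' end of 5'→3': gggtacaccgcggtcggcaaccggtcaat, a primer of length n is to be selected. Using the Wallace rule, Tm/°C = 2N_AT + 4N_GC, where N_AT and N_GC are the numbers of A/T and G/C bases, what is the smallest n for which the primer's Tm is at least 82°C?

n = 24

First 23 bases: GGGTACACCGCGGTCGGCAACCG → Tm = 80°C (< 82°C)
First 24 bases: GGGTACACCGCGGTCGGCAACCGG → Tm = 84°C (≥ 82°C)
Each additional base adds 2°C (A/T) or 4°C (G/C), so Tm is non-decreasing in n; n = 24 is the first length to reach 82°C.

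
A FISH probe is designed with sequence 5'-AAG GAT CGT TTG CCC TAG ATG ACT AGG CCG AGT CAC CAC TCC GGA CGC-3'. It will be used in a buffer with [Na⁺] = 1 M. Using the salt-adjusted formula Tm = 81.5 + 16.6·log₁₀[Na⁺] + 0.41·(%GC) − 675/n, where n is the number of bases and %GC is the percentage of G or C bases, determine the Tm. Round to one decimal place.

91.4°C

Length n = 48. Base counts: A=11, T=9, C=15, G=13
G+C = 28, so %GC = 28/48 × 100 = 58.333%
Salt term: 16.6 × (0) = 0
GC term: 0.41 × 58.333 = 23.917; length term: −675/48 = −14.062
Tm = 81.5 + (0) + 23.917 − 14.062 = 91.355 → 91.4°C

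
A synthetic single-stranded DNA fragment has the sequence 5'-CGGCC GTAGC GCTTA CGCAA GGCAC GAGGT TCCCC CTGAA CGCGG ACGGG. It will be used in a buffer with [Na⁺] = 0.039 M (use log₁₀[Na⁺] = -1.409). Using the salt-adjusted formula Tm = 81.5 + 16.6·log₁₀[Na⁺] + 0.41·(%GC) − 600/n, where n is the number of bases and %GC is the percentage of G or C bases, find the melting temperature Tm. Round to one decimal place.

Length n = 50. Base counts: A=9, C=17, G=18, T=6
G+C = 35, so %GC = 35/50 × 100 = 70%
Salt term: 16.6 × (-1.409) = -23.389
GC term: 0.41 × 70 = 28.7; length term: −600/50 = −12
Tm = 81.5 + (-23.389) + 28.7 − 12 = 74.811 → 74.8°C

74.8°C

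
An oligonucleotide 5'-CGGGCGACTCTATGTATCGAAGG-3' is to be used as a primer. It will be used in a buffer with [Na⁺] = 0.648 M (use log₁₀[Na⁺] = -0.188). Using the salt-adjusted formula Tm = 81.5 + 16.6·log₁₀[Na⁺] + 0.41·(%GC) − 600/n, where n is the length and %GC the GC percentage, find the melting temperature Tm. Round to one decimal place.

75.5°C

Length n = 23. G=8, C=5, T=5, A=5
G+C = 13, so %GC = 13/23 × 100 = 56.522%
Salt term: 16.6 × (-0.188) = -3.121
GC term: 0.41 × 56.522 = 23.174; length term: −600/23 = −26.087
Tm = 81.5 + (-3.121) + 23.174 − 26.087 = 75.466 → 75.5°C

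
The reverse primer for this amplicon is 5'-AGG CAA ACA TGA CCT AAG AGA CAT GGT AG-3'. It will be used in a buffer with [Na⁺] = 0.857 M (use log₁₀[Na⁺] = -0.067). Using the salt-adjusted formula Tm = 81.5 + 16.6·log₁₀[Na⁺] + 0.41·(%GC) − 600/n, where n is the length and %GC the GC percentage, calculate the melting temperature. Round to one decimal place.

Length n = 29. T=4, C=5, A=12, G=8
G+C = 13, so %GC = 13/29 × 100 = 44.828%
Salt term: 16.6 × (-0.067) = -1.112
GC term: 0.41 × 44.828 = 18.379; length term: −600/29 = −20.69
Tm = 81.5 + (-1.112) + 18.379 − 20.69 = 78.077 → 78.1°C

78.1°C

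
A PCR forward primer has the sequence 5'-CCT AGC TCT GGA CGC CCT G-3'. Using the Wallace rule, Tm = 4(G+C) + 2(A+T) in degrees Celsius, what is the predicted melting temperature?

Base counts: G=5, T=4, C=8, A=2
So N_AT = 6 and N_GC = 13.
Tm = 2×6 + 4×13 = 64°C

64°C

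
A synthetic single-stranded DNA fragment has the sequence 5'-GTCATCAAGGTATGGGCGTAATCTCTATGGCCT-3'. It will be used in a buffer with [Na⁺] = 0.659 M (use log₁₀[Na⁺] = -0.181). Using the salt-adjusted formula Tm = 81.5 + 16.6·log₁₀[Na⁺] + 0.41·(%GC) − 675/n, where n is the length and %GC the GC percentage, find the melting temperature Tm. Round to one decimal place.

77.9°C

Length n = 33. Counting bases: G=9, A=7, C=7, T=10
G+C = 16, so %GC = 16/33 × 100 = 48.485%
Salt term: 16.6 × (-0.181) = -3.005
GC term: 0.41 × 48.485 = 19.879; length term: −675/33 = −20.455
Tm = 81.5 + (-3.005) + 19.879 − 20.455 = 77.919 → 77.9°C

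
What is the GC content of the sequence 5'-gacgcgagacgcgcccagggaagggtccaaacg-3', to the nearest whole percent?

Scanning the sequence gives A=9, G=13, C=10, T=1.
G+C = 13 + 10 = 23 out of 33 bases
%GC = 23/33 × 100 = 69.7% ≈ 70%

70%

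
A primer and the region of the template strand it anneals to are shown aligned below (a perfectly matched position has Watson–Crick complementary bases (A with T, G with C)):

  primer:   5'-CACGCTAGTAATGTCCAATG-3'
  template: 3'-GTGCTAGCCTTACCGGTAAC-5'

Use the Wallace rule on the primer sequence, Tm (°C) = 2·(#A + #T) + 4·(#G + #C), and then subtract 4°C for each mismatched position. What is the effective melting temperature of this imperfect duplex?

38°C

Primer base counts: A=6, T=5, G=4, C=5 → A+T=11, G+C=9
Perfect-match Tm = 2(11) + 4(9) = 22 + 36 = 58°C
Mismatches (positions where the bases are not complementary): 5 (at positions 5, 7, 9, 14, 18)
Effective Tm = 58 − 5×4 = 58 − 20 = 38°C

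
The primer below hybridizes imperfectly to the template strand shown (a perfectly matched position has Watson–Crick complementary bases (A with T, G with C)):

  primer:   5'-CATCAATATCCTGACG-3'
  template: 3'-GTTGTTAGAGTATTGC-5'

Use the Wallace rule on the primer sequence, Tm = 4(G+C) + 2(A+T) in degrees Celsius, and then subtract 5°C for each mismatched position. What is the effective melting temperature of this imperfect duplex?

Primer base counts: A=5, T=4, G=2, C=5 → A+T=9, G+C=7
Perfect-match Tm = 2(9) + 4(7) = 18 + 28 = 46°C
Mismatches (positions where the bases are not complementary): 4 (at positions 3, 8, 11, 13)
Effective Tm = 46 − 4×5 = 46 − 20 = 26°C

26°C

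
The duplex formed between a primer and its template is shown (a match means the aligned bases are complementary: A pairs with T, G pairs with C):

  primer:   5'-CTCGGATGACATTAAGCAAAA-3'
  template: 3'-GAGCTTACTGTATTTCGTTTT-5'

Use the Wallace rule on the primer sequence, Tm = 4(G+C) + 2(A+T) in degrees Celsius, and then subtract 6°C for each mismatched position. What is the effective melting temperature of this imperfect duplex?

Primer base counts: A=9, T=4, G=4, C=4 → A+T=13, G+C=8
Perfect-match Tm = 2(13) + 4(8) = 26 + 32 = 58°C
Mismatches (positions where the bases are not complementary): 2 (at positions 5, 13)
Effective Tm = 58 − 2×6 = 58 − 12 = 46°C

46°C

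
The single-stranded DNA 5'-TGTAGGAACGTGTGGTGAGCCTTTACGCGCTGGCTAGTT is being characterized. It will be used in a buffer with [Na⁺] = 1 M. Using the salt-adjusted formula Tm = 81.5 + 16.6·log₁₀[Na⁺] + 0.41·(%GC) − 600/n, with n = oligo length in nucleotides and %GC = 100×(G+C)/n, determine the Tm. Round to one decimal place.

88.2°C

Length n = 39. T=12, A=6, G=14, C=7
G+C = 21, so %GC = 21/39 × 100 = 53.846%
Salt term: 16.6 × (0) = 0
GC term: 0.41 × 53.846 = 22.077; length term: −600/39 = −15.385
Tm = 81.5 + (0) + 22.077 − 15.385 = 88.192 → 88.2°C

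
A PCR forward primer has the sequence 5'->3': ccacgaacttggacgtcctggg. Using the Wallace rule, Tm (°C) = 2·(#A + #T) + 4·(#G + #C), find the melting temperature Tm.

72°C

Scanning the sequence gives C=7, A=4, G=7, T=4.
A+T = 8, G+C = 14
Tm = 4·14 + 2·8 = 56 + 16 = 72°C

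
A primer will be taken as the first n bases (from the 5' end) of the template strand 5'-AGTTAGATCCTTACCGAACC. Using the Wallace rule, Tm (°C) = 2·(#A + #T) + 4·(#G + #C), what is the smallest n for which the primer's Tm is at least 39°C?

First 14 bases: AGTTAGATCCTTAC → Tm = 38°C (< 39°C)
First 15 bases: AGTTAGATCCTTACC → Tm = 42°C (≥ 39°C)
Each additional base adds 2°C (A/T) or 4°C (G/C), so Tm is non-decreasing in n; n = 15 is the first length to reach 39°C.

n = 15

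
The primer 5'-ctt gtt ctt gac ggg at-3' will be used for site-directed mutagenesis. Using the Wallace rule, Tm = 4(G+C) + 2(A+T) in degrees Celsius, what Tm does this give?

50°C

C=3, T=7, G=5, A=2
AT pairs contribute 9, GC pairs contribute 8.
Tm = 4·8 + 2·9 = 32 + 18 = 50°C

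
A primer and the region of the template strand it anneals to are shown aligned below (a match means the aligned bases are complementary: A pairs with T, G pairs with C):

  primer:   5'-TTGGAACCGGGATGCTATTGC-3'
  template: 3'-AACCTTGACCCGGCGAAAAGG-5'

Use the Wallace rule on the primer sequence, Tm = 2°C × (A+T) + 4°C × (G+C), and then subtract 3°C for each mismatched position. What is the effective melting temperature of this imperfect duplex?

Primer base counts: A=4, T=6, G=7, C=4 → A+T=10, G+C=11
Perfect-match Tm = 2(10) + 4(11) = 20 + 44 = 64°C
Mismatches (positions where the bases are not complementary): 5 (at positions 8, 12, 13, 17, 20)
Effective Tm = 64 − 5×3 = 64 − 15 = 49°C

49°C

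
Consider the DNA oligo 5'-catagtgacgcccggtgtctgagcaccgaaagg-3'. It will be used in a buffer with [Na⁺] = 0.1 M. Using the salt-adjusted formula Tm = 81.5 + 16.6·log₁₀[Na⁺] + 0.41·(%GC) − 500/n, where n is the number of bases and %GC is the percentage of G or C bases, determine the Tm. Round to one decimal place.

Length n = 33. Base counts: T=5, A=8, C=9, G=11
G+C = 20, so %GC = 20/33 × 100 = 60.606%
Salt term: 16.6 × (-1) = -16.6
GC term: 0.41 × 60.606 = 24.848; length term: −500/33 = −15.152
Tm = 81.5 + (-16.6) + 24.848 − 15.152 = 74.596 → 74.6°C

74.6°C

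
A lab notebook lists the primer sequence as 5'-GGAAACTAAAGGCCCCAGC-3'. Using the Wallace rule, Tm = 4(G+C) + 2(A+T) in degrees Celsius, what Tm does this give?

60°C

Scanning the sequence gives C=6, G=5, T=1, A=7.
A+T = 8, G+C = 11
Tm = 2×8 + 4×11 = 60°C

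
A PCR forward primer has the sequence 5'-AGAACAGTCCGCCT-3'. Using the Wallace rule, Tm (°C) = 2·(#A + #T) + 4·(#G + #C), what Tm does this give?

Base counts: C=5, A=4, G=3, T=2
So N_AT = 6 and N_GC = 8.
Tm = 2(6) + 4(8) = 12 + 32 = 44°C

44°C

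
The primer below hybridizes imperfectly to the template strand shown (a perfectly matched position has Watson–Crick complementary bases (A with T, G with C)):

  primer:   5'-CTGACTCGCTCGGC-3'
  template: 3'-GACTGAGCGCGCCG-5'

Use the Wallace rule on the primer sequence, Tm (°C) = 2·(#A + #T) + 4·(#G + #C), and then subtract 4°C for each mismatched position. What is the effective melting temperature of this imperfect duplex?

Primer base counts: A=1, T=3, G=4, C=6 → A+T=4, G+C=10
Perfect-match Tm = 2(4) + 4(10) = 8 + 40 = 48°C
Mismatches (positions where the bases are not complementary): 1 (at position 10)
Effective Tm = 48 − 1×4 = 48 − 4 = 44°C

44°C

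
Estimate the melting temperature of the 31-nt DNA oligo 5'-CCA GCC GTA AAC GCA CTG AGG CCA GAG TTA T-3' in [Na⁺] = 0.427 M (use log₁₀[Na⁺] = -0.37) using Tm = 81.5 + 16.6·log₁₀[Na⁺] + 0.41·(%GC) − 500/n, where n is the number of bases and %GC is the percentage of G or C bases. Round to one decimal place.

81.7°C

Length n = 31. Base counts: T=5, A=9, G=8, C=9
G+C = 17, so %GC = 17/31 × 100 = 54.839%
Salt term: 16.6 × (-0.37) = -6.142
GC term: 0.41 × 54.839 = 22.484; length term: −500/31 = −16.129
Tm = 81.5 + (-6.142) + 22.484 − 16.129 = 81.713 → 81.7°C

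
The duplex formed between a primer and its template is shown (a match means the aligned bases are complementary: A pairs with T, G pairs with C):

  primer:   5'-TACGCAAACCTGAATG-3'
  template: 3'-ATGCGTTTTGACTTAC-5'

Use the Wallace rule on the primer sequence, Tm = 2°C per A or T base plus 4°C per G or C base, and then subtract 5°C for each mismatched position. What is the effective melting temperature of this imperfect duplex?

41°C

Primer base counts: A=6, T=3, G=3, C=4 → A+T=9, G+C=7
Perfect-match Tm = 2(9) + 4(7) = 18 + 28 = 46°C
Mismatches (positions where the bases are not complementary): 1 (at position 9)
Effective Tm = 46 − 1×5 = 46 − 5 = 41°C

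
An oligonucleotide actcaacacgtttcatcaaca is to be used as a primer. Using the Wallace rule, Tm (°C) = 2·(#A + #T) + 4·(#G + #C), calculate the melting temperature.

58°C

A=8, G=1, C=7, T=5
A+T = 13, G+C = 8
Tm = 2×13 + 4×8 = 58°C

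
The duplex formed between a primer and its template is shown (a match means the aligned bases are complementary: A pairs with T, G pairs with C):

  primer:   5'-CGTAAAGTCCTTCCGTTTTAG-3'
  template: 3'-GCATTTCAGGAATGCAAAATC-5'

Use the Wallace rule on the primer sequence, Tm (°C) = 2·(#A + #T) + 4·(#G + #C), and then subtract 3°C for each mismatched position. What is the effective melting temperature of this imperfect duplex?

Primer base counts: A=4, T=8, G=4, C=5 → A+T=12, G+C=9
Perfect-match Tm = 2(12) + 4(9) = 24 + 36 = 60°C
Mismatches (positions where the bases are not complementary): 1 (at position 13)
Effective Tm = 60 − 1×3 = 60 − 3 = 57°C

57°C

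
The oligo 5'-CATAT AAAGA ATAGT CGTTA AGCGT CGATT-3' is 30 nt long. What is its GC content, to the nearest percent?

Base counts: G=6, C=4, T=9, A=11
G+C = 6 + 4 = 10 out of 30 bases
%GC = 10/30 × 100 = 33.33% ≈ 33%

33%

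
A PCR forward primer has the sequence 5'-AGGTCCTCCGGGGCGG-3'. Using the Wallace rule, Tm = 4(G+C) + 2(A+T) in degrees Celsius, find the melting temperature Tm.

58°C

Counting bases: A=1, C=5, G=8, T=2
AT pairs contribute 3, GC pairs contribute 13.
Tm = 4·13 + 2·3 = 52 + 6 = 58°C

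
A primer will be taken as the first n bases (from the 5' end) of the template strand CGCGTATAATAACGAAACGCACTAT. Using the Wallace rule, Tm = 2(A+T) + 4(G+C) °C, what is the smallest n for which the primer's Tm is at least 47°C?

n = 18

First 17 bases: CGCGTATAATAACGAAA → Tm = 46°C (< 47°C)
First 18 bases: CGCGTATAATAACGAAAC → Tm = 50°C (≥ 47°C)
Each additional base adds 2°C (A/T) or 4°C (G/C), so Tm is non-decreasing in n; n = 18 is the first length to reach 47°C.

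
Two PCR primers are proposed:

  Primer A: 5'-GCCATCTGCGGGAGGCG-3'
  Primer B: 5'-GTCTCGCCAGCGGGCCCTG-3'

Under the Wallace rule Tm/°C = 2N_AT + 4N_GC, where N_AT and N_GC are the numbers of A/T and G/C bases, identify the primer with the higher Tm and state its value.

Primer B, 68°C

Primer A: A+T=4, G+C=13 → Tm = 2(4)+4(13) = 60°C
Primer B: A+T=4, G+C=15 → Tm = 2(4)+4(15) = 68°C
60°C vs 68°C → primer B is higher.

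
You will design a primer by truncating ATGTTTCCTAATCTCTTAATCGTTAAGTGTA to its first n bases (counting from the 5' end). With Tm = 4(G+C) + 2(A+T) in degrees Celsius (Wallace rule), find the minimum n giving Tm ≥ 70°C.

First 26 bases: ATGTTTCCTAATCTCTTAATCGTTAA → Tm = 66°C (< 70°C)
First 27 bases: ATGTTTCCTAATCTCTTAATCGTTAAG → Tm = 70°C (≥ 70°C)
Each additional base adds 2°C (A/T) or 4°C (G/C), so Tm is non-decreasing in n; n = 27 is the first length to reach 70°C.

n = 27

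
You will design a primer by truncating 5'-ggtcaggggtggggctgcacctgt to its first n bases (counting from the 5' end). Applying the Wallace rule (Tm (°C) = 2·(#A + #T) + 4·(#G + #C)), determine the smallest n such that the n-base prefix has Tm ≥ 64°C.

First 17 bases: GGTCAGGGGTGGGGCTG → Tm = 60°C (< 64°C)
First 18 bases: GGTCAGGGGTGGGGCTGC → Tm = 64°C (≥ 64°C)
Each additional base adds 2°C (A/T) or 4°C (G/C), so Tm is non-decreasing in n; n = 18 is the first length to reach 64°C.

n = 18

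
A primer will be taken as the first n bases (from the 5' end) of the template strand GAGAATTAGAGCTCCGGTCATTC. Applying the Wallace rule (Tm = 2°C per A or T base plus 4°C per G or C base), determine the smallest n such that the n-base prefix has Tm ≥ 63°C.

n = 22

First 21 bases: GAGAATTAGAGCTCCGGTCAT → Tm = 62°C (< 63°C)
First 22 bases: GAGAATTAGAGCTCCGGTCATT → Tm = 64°C (≥ 63°C)
Each additional base adds 2°C (A/T) or 4°C (G/C), so Tm is non-decreasing in n; n = 22 is the first length to reach 63°C.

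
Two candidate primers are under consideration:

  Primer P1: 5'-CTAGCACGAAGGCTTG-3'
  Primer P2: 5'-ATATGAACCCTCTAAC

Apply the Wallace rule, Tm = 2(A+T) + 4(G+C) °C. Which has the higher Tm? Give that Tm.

Primer P1: A+T=7, G+C=9 → Tm = 2(7)+4(9) = 50°C
Primer P2: A+T=10, G+C=6 → Tm = 2(10)+4(6) = 44°C
50°C vs 44°C → primer P1 is higher.

Primer P1, 50°C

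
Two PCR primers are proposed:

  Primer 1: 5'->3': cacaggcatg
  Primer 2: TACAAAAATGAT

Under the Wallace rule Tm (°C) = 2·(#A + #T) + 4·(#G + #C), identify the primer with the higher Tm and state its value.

Primer 1: A+T=4, G+C=6 → Tm = 2(4)+4(6) = 32°C
Primer 2: A+T=10, G+C=2 → Tm = 2(10)+4(2) = 28°C
32°C vs 28°C → primer 1 is higher.

Primer 1, 32°C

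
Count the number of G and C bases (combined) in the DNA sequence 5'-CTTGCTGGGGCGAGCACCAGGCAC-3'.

17

Counting bases: G=9, C=8, T=3, A=4
Total G or C: 9 + 8 = 17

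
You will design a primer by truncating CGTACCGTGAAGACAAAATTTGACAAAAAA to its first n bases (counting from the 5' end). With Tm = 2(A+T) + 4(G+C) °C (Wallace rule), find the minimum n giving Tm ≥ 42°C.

n = 14

First 13 bases: CGTACCGTGAAGA → Tm = 40°C (< 42°C)
First 14 bases: CGTACCGTGAAGAC → Tm = 44°C (≥ 42°C)
Each additional base adds 2°C (A/T) or 4°C (G/C), so Tm is non-decreasing in n; n = 14 is the first length to reach 42°C.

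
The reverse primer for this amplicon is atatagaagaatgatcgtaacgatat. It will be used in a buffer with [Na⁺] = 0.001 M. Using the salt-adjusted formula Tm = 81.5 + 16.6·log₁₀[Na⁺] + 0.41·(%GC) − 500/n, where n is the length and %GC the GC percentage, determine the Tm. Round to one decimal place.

Length n = 26. Base counts: G=5, C=2, A=12, T=7
G+C = 7, so %GC = 7/26 × 100 = 26.923%
Salt term: 16.6 × (-3) = -49.8
GC term: 0.41 × 26.923 = 11.038; length term: −500/26 = −19.231
Tm = 81.5 + (-49.8) + 11.038 − 19.231 = 23.507 → 23.5°C

23.5°C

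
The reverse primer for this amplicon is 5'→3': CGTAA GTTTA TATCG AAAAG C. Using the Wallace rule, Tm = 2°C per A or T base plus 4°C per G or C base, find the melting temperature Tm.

G=4, A=8, T=6, C=3
A+T = 14, G+C = 7
Tm = 2×14 + 4×7 = 56°C

56°C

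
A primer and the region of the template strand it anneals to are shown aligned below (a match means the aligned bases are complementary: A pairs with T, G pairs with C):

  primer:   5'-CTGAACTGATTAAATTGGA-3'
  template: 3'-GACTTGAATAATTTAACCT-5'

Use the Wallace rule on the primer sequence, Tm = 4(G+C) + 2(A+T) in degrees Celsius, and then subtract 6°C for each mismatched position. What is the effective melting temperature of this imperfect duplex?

Primer base counts: A=7, T=6, G=4, C=2 → A+T=13, G+C=6
Perfect-match Tm = 2(13) + 4(6) = 26 + 24 = 50°C
Mismatches (positions where the bases are not complementary): 1 (at position 8)
Effective Tm = 50 − 1×6 = 50 − 6 = 44°C

44°C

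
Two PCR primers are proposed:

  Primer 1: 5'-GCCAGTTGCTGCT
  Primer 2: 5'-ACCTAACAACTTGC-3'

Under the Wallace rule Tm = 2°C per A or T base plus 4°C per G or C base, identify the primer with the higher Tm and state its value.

Primer 1, 42°C

Primer 1: A+T=5, G+C=8 → Tm = 2(5)+4(8) = 42°C
Primer 2: A+T=8, G+C=6 → Tm = 2(8)+4(6) = 40°C
42°C vs 40°C → primer 1 is higher.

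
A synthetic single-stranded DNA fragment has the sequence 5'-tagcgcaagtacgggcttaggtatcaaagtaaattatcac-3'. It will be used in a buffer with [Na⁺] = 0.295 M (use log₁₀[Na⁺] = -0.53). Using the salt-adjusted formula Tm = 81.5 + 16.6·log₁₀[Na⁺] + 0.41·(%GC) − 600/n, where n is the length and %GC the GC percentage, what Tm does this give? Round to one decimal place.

74.1°C

Length n = 40. Base counts: T=10, G=9, C=7, A=14
G+C = 16, so %GC = 16/40 × 100 = 40%
Salt term: 16.6 × (-0.53) = -8.798
GC term: 0.41 × 40 = 16.4; length term: −600/40 = −15
Tm = 81.5 + (-8.798) + 16.4 − 15 = 74.102 → 74.1°C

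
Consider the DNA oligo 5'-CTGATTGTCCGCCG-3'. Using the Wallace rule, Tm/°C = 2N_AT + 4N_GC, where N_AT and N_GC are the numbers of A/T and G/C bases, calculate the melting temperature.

Counting bases: A=1, G=4, C=5, T=4
A+T = 5, G+C = 9
Tm = 2×5 + 4×9 = 46°C

46°C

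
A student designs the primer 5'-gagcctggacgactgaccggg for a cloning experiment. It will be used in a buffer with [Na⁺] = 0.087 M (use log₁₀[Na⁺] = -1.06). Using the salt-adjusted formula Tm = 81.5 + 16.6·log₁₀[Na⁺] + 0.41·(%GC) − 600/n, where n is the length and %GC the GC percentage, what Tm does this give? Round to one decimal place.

Length n = 21. Base counts: T=2, A=4, G=9, C=6
G+C = 15, so %GC = 15/21 × 100 = 71.429%
Salt term: 16.6 × (-1.06) = -17.596
GC term: 0.41 × 71.429 = 29.286; length term: −600/21 = −28.571
Tm = 81.5 + (-17.596) + 29.286 − 28.571 = 64.619 → 64.6°C

64.6°C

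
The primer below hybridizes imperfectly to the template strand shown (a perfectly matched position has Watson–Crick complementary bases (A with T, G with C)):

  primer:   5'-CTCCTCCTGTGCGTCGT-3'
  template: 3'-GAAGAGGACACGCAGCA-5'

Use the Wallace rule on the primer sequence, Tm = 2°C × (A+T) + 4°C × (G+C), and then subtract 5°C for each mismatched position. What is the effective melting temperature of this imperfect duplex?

51°C

Primer base counts: A=0, T=6, G=4, C=7 → A+T=6, G+C=11
Perfect-match Tm = 2(6) + 4(11) = 12 + 44 = 56°C
Mismatches (positions where the bases are not complementary): 1 (at position 3)
Effective Tm = 56 − 1×5 = 56 − 5 = 51°C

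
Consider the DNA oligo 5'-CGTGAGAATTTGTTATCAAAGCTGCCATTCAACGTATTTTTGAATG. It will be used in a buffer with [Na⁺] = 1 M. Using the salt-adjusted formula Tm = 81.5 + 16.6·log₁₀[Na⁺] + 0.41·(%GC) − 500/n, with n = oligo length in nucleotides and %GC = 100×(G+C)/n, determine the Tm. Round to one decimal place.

Length n = 46. Base counts: T=17, A=13, C=7, G=9
G+C = 16, so %GC = 16/46 × 100 = 34.783%
Salt term: 16.6 × (0) = 0
GC term: 0.41 × 34.783 = 14.261; length term: −500/46 = −10.87
Tm = 81.5 + (0) + 14.261 − 10.87 = 84.891 → 84.9°C

84.9°C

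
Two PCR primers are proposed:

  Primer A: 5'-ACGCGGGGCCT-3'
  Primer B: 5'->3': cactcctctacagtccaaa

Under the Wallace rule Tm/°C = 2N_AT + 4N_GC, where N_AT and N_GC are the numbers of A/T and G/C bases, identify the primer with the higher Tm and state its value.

Primer B, 56°C

Primer A: A+T=2, G+C=9 → Tm = 2(2)+4(9) = 40°C
Primer B: A+T=10, G+C=9 → Tm = 2(10)+4(9) = 56°C
40°C vs 56°C → primer B is higher.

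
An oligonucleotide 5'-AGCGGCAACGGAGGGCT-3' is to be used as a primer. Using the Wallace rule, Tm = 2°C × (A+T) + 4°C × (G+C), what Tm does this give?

58°C

C=4, G=8, A=4, T=1
A+T = 5, G+C = 12
Tm = 4·12 + 2·5 = 48 + 10 = 58°C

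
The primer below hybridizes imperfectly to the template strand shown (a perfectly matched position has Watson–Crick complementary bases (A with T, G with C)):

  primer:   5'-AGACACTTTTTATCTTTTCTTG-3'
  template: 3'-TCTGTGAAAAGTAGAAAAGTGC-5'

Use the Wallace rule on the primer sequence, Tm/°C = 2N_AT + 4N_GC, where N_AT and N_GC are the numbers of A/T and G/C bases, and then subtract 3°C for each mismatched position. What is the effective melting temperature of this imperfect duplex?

47°C

Primer base counts: A=4, T=12, G=2, C=4 → A+T=16, G+C=6
Perfect-match Tm = 2(16) + 4(6) = 32 + 24 = 56°C
Mismatches (positions where the bases are not complementary): 3 (at positions 11, 20, 21)
Effective Tm = 56 − 3×3 = 56 − 9 = 47°C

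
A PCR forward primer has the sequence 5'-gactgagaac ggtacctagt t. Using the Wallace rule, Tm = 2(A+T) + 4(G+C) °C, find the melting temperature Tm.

62°C

Base counts: T=5, G=6, A=6, C=4
A+T = 11, G+C = 10
Tm = 4·10 + 2·11 = 40 + 22 = 62°C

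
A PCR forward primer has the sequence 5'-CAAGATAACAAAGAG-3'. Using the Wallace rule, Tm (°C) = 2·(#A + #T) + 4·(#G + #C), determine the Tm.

40°C

Base counts: C=2, G=3, A=9, T=1
A+T = 10, G+C = 5
Tm = 2(10) + 4(5) = 20 + 20 = 40°C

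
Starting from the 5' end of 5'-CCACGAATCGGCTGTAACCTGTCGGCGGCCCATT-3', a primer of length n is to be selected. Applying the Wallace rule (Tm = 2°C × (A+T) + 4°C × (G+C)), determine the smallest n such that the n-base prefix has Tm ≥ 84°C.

First 25 bases: CCACGAATCGGCTGTAACCTGTCGG → Tm = 80°C (< 84°C)
First 26 bases: CCACGAATCGGCTGTAACCTGTCGGC → Tm = 84°C (≥ 84°C)
Each additional base adds 2°C (A/T) or 4°C (G/C), so Tm is non-decreasing in n; n = 26 is the first length to reach 84°C.

n = 26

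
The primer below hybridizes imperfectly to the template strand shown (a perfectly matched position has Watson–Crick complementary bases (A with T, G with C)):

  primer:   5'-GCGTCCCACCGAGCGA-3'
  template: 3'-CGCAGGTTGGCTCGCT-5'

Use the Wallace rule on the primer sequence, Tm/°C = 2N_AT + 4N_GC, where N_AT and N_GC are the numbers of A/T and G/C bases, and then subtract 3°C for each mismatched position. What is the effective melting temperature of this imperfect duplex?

53°C

Primer base counts: A=3, T=1, G=5, C=7 → A+T=4, G+C=12
Perfect-match Tm = 2(4) + 4(12) = 8 + 48 = 56°C
Mismatches (positions where the bases are not complementary): 1 (at position 7)
Effective Tm = 56 − 1×3 = 56 − 3 = 53°C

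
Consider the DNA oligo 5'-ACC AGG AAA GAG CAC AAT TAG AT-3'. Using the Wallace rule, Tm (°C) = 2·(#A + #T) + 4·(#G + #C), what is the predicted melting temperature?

Base counts: A=11, G=5, C=4, T=3
So N_AT = 14 and N_GC = 9.
Tm = 4·9 + 2·14 = 36 + 28 = 64°C

64°C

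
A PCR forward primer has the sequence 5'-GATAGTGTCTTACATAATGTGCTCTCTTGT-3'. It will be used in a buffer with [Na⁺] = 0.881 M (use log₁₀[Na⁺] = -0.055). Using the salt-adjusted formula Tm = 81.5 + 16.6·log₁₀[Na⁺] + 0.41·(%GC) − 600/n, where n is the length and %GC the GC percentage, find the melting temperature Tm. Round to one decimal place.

Length n = 30. T=13, A=6, C=5, G=6
G+C = 11, so %GC = 11/30 × 100 = 36.667%
Salt term: 16.6 × (-0.055) = -0.913
GC term: 0.41 × 36.667 = 15.033; length term: −600/30 = −20
Tm = 81.5 + (-0.913) + 15.033 − 20 = 75.62 → 75.6°C

75.6°C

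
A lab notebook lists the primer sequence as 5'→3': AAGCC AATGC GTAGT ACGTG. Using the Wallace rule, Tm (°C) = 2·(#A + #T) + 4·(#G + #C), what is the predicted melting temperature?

60°C

Base counts: A=6, G=6, T=4, C=4
So N_AT = 10 and N_GC = 10.
Tm = 4·10 + 2·10 = 40 + 20 = 60°C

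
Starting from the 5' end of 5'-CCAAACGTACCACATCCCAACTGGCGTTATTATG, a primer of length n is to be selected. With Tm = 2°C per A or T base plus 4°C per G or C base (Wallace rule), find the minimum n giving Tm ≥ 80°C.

n = 26

First 25 bases: CCAAACGTACCACATCCCAACTGGC → Tm = 78°C (< 80°C)
First 26 bases: CCAAACGTACCACATCCCAACTGGCG → Tm = 82°C (≥ 80°C)
Each additional base adds 2°C (A/T) or 4°C (G/C), so Tm is non-decreasing in n; n = 26 is the first length to reach 80°C.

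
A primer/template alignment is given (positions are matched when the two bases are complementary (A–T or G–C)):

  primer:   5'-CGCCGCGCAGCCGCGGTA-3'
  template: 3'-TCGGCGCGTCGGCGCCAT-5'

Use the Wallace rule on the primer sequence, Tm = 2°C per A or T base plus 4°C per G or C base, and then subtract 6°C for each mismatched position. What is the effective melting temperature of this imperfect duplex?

Primer base counts: A=2, T=1, G=7, C=8 → A+T=3, G+C=15
Perfect-match Tm = 2(3) + 4(15) = 6 + 60 = 66°C
Mismatches (positions where the bases are not complementary): 1 (at position 1)
Effective Tm = 66 − 1×6 = 66 − 6 = 60°C

60°C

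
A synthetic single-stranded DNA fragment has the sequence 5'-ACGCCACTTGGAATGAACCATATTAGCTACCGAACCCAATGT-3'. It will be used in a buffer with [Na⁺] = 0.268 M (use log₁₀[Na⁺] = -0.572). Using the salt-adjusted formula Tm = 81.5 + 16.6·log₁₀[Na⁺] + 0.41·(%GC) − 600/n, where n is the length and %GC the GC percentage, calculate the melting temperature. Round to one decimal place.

76.3°C

Length n = 42. Scanning the sequence gives T=9, G=7, A=14, C=12.
G+C = 19, so %GC = 19/42 × 100 = 45.238%
Salt term: 16.6 × (-0.572) = -9.495
GC term: 0.41 × 45.238 = 18.548; length term: −600/42 = −14.286
Tm = 81.5 + (-9.495) + 18.548 − 14.286 = 76.267 → 76.3°C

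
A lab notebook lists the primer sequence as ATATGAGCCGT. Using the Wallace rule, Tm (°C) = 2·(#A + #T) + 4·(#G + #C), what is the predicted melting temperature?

Scanning the sequence gives C=2, T=3, G=3, A=3.
A+T = 6, G+C = 5
Tm = 2×6 + 4×5 = 32°C

32°C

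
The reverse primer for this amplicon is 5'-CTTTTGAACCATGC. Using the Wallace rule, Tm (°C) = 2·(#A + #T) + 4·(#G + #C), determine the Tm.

40°C

A=3, G=2, T=5, C=4
AT pairs contribute 8, GC pairs contribute 6.
Tm = 2(8) + 4(6) = 16 + 24 = 40°C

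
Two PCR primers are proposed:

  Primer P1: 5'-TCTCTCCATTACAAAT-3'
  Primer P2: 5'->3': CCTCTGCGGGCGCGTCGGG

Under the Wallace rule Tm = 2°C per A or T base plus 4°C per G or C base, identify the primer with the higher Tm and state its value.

Primer P1: A+T=11, G+C=5 → Tm = 2(11)+4(5) = 42°C
Primer P2: A+T=3, G+C=16 → Tm = 2(3)+4(16) = 70°C
42°C vs 70°C → primer P2 is higher.

Primer P2, 70°C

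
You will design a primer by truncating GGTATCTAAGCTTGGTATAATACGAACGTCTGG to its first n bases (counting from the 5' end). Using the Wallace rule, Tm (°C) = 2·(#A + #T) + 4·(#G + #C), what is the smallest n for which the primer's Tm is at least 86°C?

n = 31

First 30 bases: GGTATCTAAGCTTGGTATAATACGAACGTC → Tm = 84°C (< 86°C)
First 31 bases: GGTATCTAAGCTTGGTATAATACGAACGTCT → Tm = 86°C (≥ 86°C)
Each additional base adds 2°C (A/T) or 4°C (G/C), so Tm is non-decreasing in n; n = 31 is the first length to reach 86°C.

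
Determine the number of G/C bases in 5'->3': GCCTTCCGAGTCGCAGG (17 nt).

12

Base counts: C=6, G=6, A=2, T=3
Total G or C: 6 + 6 = 12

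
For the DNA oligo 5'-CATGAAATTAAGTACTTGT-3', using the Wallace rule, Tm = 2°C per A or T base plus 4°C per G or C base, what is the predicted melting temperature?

G=3, T=7, C=2, A=7
A+T = 14, G+C = 5
Tm = 2×14 + 4×5 = 48°C

48°C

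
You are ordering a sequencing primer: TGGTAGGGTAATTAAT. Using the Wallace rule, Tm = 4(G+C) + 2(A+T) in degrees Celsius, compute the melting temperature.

42°C

A=5, G=5, C=0, T=6
A+T = 11, G+C = 5
Tm = 2×11 + 4×5 = 42°C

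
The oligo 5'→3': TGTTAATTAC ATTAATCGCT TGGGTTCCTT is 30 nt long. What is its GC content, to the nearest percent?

33%

Base counts: A=6, T=14, C=5, G=5
G+C = 5 + 5 = 10 out of 30 bases
%GC = 10/30 × 100 = 33.33% ≈ 33%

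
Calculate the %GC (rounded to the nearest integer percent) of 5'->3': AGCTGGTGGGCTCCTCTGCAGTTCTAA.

56%

Base counts: G=8, C=7, A=4, T=8
G+C = 8 + 7 = 15 out of 27 bases
%GC = 15/27 × 100 = 55.56% ≈ 56%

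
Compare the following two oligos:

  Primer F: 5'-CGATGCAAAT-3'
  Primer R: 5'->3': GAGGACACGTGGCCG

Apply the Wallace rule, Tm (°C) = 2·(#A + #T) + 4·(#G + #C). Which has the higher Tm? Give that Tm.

Primer F: A+T=6, G+C=4 → Tm = 2(6)+4(4) = 28°C
Primer R: A+T=4, G+C=11 → Tm = 2(4)+4(11) = 52°C
28°C vs 52°C → primer R is higher.

Primer R, 52°C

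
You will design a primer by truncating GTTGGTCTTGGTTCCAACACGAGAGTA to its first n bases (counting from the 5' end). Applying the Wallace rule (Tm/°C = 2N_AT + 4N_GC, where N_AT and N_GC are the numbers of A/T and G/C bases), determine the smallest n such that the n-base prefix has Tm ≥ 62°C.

First 20 bases: GTTGGTCTTGGTTCCAACAC → Tm = 60°C (< 62°C)
First 21 bases: GTTGGTCTTGGTTCCAACACG → Tm = 64°C (≥ 62°C)
Each additional base adds 2°C (A/T) or 4°C (G/C), so Tm is non-decreasing in n; n = 21 is the first length to reach 62°C.

n = 21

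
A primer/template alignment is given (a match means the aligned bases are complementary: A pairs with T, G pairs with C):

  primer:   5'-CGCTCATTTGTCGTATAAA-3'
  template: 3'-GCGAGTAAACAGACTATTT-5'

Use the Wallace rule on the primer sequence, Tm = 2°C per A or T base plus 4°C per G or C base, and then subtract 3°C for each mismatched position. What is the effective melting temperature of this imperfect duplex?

46°C

Primer base counts: A=5, T=7, G=3, C=4 → A+T=12, G+C=7
Perfect-match Tm = 2(12) + 4(7) = 24 + 28 = 52°C
Mismatches (positions where the bases are not complementary): 2 (at positions 13, 14)
Effective Tm = 52 − 2×3 = 52 − 6 = 46°C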